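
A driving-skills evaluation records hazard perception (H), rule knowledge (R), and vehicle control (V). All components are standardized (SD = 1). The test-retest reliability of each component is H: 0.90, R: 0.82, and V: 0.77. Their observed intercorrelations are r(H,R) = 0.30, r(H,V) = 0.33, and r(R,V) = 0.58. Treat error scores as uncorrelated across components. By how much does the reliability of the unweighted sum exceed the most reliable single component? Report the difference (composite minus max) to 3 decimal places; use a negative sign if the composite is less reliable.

0.006

Var(sum) = 3 + 2.42 = 5.42; true-score variance = 2.49 + 2.42 = 4.91; composite reliability = 0.9059.
Max component reliability = 0.9000.
Difference = 0.9059 − 0.9000 = 0.006.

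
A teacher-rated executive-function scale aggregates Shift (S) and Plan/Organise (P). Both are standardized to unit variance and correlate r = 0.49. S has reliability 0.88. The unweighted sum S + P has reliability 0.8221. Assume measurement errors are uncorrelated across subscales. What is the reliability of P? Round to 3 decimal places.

0.590

Var(S+P) = 2 + 2·0.49 = 2.980.
True-score variance = ρ_S + ρ_P + 2·0.49, so 0.8221 = (0.88 + ρ_P + 0.98) / 2.980.
ρ_P = 0.8221·2.980 − 0.88 − 0.98 = 0.590.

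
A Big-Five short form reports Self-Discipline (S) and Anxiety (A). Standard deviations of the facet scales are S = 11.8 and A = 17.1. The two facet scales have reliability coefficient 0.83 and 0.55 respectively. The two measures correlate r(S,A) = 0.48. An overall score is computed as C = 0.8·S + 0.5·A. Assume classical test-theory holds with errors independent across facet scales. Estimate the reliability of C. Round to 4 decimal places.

0.7996

Var(C) = 0.8²·11.8² + 0.5²·17.1² + 2·[0.4·11.8·17.1·0.48] = 162.216 + 77.4835 = 239.7.
With uncorrelated errors the cross-covariances are all true-score covariance, so they carry over unchanged; only the diagonal terms shrink to ρᵢσᵢ².
True-score variance = [0.8²·11.8²·0.83 + 0.5²·17.1²·0.55] + 77.4835 = 114.171 + 77.4835 = 191.654.
Reliability = 191.654 / 239.7 = 0.7996.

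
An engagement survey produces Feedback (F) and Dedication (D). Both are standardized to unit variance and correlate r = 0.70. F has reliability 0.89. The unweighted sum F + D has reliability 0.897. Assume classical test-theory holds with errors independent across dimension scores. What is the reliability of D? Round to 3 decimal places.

Var(F+D) = 2 + 2·0.70 = 3.400.
True-score variance = ρ_F + ρ_D + 2·0.70, so 0.897 = (0.89 + ρ_D + 1.40) / 3.400.
ρ_D = 0.897·3.400 − 0.89 − 1.40 = 0.760.

0.760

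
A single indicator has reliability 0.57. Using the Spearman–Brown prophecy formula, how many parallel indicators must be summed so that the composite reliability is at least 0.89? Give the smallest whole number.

k ≥ ρ*(1−ρ₁)/(ρ₁(1−ρ*)) = 0.89·0.43 / (0.57·0.11) = 6.104.
Smallest integer k = 7.

7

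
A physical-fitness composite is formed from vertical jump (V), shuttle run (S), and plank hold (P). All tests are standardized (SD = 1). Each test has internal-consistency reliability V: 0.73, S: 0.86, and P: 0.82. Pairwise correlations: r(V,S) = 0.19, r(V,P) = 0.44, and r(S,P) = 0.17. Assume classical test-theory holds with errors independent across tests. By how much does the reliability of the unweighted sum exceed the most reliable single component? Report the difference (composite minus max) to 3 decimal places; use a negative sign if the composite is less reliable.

Var(sum) = 3 + 1.6 = 4.6; true-score variance = 2.41 + 1.6 = 4.01; composite reliability = 0.8717.
Max component reliability = 0.8600.
Difference = 0.8717 − 0.8600 = 0.012.

0.012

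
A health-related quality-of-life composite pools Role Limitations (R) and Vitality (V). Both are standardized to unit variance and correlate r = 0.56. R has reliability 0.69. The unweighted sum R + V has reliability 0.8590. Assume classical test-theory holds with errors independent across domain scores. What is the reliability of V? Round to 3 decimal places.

0.870

Var(R+V) = 2 + 2·0.56 = 3.120.
True-score variance = ρ_R + ρ_V + 2·0.56, so 0.8590 = (0.69 + ρ_V + 1.12) / 3.120.
ρ_V = 0.8590·3.120 − 0.69 − 1.12 = 0.870.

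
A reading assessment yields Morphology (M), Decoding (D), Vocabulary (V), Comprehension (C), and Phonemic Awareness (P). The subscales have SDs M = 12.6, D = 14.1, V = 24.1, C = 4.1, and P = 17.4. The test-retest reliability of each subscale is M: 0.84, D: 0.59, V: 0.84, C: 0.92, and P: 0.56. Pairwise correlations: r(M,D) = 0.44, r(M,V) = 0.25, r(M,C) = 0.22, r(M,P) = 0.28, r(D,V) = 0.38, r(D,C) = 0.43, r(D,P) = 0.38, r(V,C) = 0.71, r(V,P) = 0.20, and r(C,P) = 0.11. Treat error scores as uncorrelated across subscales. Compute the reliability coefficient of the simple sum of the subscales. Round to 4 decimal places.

Var(M+D+V+C+P) = 12.6² + 14.1² + 24.1² + 4.1² + 17.4² + 2·[12.6·14.1·0.44 + 12.6·24.1·0.25 + 12.6·4.1·0.22 + 12.6·17.4·0.28 + 14.1·24.1·0.38 + 14.1·4.1·0.43 + 14.1·17.4·0.38 + 24.1·4.1·0.71 + 24.1·17.4·0.20 + 4.1·17.4·0.11] = 1257.95 + 1271.85 = 2529.8.
With uncorrelated errors the cross-covariances are all true-score covariance, so they carry over unchanged; only the diagonal terms shrink to ρᵢσᵢ².
True-score variance = [12.6²·0.84 + 14.1²·0.59 + 24.1²·0.84 + 4.1²·0.92 + 17.4²·0.56] + 1271.85 = 923.548 + 1271.85 = 2195.39.
Reliability = 2195.39 / 2529.8 = 0.8678.

0.8678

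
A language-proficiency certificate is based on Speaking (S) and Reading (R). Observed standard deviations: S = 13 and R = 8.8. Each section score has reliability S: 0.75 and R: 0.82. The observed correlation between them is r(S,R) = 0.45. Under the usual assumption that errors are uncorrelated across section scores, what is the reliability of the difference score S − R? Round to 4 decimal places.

Var(S−R) = 13² + 8.8² − 2·13·8.8·0.45 = 246.44 − 102.96 = 143.48.
Under uncorrelated errors the observed covariances equal the true-score covariances, so only the own-variance terms attenuate.
True-score variance = [13²·0.75 + 8.8²·0.82] − 102.96 = 190.251 − 102.96 = 87.2908.
Reliability = 87.2908 / 143.48 = 0.6084.

0.6084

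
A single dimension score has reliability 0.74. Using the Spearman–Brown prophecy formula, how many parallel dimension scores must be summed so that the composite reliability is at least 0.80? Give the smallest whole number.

k ≥ ρ*(1−ρ₁)/(ρ₁(1−ρ*)) = 0.80·0.26 / (0.74·0.20) = 1.405.
Smallest integer k = 2.

2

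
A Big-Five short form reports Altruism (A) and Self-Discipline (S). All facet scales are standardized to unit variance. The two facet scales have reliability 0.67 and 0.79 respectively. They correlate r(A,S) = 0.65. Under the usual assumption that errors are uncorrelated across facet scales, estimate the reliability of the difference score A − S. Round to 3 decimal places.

0.229

Var(A−S) = 1 + 1 − 2·0.65 = 2 − 1.3 = 0.7.
With uncorrelated errors the cross-covariances are all true-score covariance, so they carry over unchanged; only the diagonal terms shrink to ρᵢσᵢ².
True-score variance = [0.67 + 0.79] − 1.3 = 1.46 − 1.3 = 0.16.
Reliability = 0.16 / 0.7 = 0.229.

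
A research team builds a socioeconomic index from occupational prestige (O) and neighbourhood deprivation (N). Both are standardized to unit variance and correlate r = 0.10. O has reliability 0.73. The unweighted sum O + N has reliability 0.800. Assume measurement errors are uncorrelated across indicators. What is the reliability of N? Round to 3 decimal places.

Var(O+N) = 2 + 2·0.10 = 2.200.
True-score variance = ρ_O + ρ_N + 2·0.10, so 0.800 = (0.73 + ρ_N + 0.20) / 2.200.
ρ_N = 0.800·2.200 − 0.73 − 0.20 = 0.830.

0.830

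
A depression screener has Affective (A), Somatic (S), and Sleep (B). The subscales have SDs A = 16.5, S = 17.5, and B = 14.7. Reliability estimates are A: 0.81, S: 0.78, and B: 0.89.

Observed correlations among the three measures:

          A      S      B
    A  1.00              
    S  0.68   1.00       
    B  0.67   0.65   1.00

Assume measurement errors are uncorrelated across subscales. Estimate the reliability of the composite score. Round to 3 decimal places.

Var(A+S+B) = 16.5² + 17.5² + 14.7² + 2·[16.5·17.5·0.68 + 16.5·14.7·0.67 + 17.5·14.7·0.65] = 794.59 + 1052.14 = 1846.73.
Because errors are independent across components, Cov(Tᵢ,Tⱼ) = Cov(Xᵢ,Xⱼ); the off-diagonal part of the true-score variance is the same as above.
True-score variance = [16.5²·0.81 + 17.5²·0.78 + 14.7²·0.89] + 1052.14 = 651.718 + 1052.14 = 1703.86.
Reliability = 1703.86 / 1846.73 = 0.923.

0.923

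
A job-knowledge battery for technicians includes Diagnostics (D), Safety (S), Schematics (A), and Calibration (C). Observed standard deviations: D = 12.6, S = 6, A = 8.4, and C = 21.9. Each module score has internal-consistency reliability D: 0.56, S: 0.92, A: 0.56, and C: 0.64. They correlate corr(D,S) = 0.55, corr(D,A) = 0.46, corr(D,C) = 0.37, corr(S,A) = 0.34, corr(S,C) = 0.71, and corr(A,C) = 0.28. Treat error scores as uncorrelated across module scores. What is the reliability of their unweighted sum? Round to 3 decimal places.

0.810

Var(D+S+A+C) = 12.6² + 6² + 8.4² + 21.9² + 2·[12.6·6·0.55 + 12.6·8.4·0.46 + 12.6·21.9·0.37 + 6·8.4·0.34 + 6·21.9·0.71 + 8.4·21.9·0.28] = 744.93 + 708.606 = 1453.54.
Because errors are independent across components, Cov(Tᵢ,Tⱼ) = Cov(Xᵢ,Xⱼ); the off-diagonal part of the true-score variance is the same as above.
True-score variance = [12.6²·0.56 + 6²·0.92 + 8.4²·0.56 + 21.9²·0.64] + 708.606 = 468.49 + 708.606 = 1177.1.
Reliability = 1177.1 / 1453.54 = 0.810.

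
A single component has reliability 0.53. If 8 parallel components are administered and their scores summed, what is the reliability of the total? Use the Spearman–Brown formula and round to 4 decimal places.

ρ_k = kρ / (1 + (k−1)ρ) = 8·0.53 / (1 + 7·0.53) = 4.240 / 4.710 = 0.9002.

0.9002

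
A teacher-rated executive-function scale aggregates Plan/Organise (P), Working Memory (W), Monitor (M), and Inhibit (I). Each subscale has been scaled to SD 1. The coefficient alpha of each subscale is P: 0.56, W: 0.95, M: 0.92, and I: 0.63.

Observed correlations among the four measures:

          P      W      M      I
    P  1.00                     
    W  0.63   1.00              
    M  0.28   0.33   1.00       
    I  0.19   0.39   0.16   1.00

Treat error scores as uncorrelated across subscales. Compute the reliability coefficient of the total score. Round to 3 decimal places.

0.882

Var(P+W+M+I) = 4 + 2·[0.63 + 0.28 + 0.19 + 0.33 + 0.39 + 0.16] = 4 + 3.96 = 7.96.
Because errors are independent across components, Cov(Tᵢ,Tⱼ) = Cov(Xᵢ,Xⱼ); the off-diagonal part of the true-score variance is the same as above.
True-score variance = [0.56 + 0.95 + 0.92 + 0.63] + 3.96 = 3.06 + 3.96 = 7.02.
Reliability = 7.02 / 7.96 = 0.882.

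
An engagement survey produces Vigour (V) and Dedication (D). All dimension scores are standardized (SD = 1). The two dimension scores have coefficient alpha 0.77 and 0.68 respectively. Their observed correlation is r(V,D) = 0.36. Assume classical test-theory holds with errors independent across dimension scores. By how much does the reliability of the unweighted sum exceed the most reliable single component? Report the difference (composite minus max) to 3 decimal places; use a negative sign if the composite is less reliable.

Var(sum) = 2 + 0.72 = 2.72; true-score variance = 1.45 + 0.72 = 2.17; composite reliability = 0.7978.
Max component reliability = 0.7700.
Difference = 0.7978 − 0.7700 = 0.028.

0.028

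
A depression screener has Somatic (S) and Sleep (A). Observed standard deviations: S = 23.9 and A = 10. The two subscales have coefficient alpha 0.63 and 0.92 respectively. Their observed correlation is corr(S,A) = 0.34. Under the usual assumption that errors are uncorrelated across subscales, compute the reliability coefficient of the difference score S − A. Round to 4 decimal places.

Var(S−A) = 23.9² + 10² − 2·23.9·10·0.34 = 671.21 − 162.52 = 508.69.
With uncorrelated errors the cross-covariances are all true-score covariance, so they carry over unchanged; only the diagonal terms shrink to ρᵢσᵢ².
True-score variance = [23.9²·0.63 + 10²·0.92] − 162.52 = 451.862 − 162.52 = 289.342.
Reliability = 289.342 / 508.69 = 0.5688.

0.5688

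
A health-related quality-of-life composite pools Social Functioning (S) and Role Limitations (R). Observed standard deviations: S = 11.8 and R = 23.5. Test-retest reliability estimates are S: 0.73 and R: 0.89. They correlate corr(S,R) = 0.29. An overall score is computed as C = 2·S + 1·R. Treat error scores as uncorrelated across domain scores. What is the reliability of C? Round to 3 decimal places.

0.852

Var(C) = 2²·11.8² + 23.5² + 2·[2·11.8·23.5·0.29] = 1109.21 + 321.668 = 1430.88.
Because errors are independent across components, Cov(Tᵢ,Tⱼ) = Cov(Xᵢ,Xⱼ); the off-diagonal part of the true-score variance is the same as above.
True-score variance = [2²·11.8²·0.73 + 23.5²·0.89] + 321.668 = 898.083 + 321.668 = 1219.75.
Reliability = 1219.75 / 1430.88 = 0.852.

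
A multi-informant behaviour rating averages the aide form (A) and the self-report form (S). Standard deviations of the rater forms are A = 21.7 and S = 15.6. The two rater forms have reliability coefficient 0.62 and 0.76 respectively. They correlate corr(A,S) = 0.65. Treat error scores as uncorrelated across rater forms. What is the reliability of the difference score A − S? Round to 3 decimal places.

0.134

Var(A−S) = 21.7² + 15.6² − 2·21.7·15.6·0.65 = 714.25 − 440.076 = 274.174.
Because errors are independent across components, Cov(Tᵢ,Tⱼ) = Cov(Xᵢ,Xⱼ); the off-diagonal part of the true-score variance is the same as above.
True-score variance = [21.7²·0.62 + 15.6²·0.76] − 440.076 = 476.905 − 440.076 = 36.8294.
Reliability = 36.8294 / 274.174 = 0.134.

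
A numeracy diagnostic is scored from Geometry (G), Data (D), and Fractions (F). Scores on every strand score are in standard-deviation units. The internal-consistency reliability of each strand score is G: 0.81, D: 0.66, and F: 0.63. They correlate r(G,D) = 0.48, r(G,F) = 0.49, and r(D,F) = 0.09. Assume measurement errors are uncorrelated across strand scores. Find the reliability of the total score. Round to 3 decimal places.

0.824

Var(G+D+F) = 3 + 2·[0.48 + 0.49 + 0.09] = 3 + 2.12 = 5.12.
Because errors are independent across components, Cov(Tᵢ,Tⱼ) = Cov(Xᵢ,Xⱼ); the off-diagonal part of the true-score variance is the same as above.
True-score variance = [0.81 + 0.66 + 0.63] + 2.12 = 2.1 + 2.12 = 4.22.
Reliability = 4.22 / 5.12 = 0.824.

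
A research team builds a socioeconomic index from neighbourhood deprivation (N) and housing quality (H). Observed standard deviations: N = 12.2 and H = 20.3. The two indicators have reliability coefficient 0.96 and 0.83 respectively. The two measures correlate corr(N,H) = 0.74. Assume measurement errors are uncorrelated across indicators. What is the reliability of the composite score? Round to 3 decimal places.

Var(N+H) = 12.2² + 20.3² + 2·[12.2·20.3·0.74] = 560.93 + 366.537 = 927.467.
With uncorrelated errors the cross-covariances are all true-score covariance, so they carry over unchanged; only the diagonal terms shrink to ρᵢσᵢ².
True-score variance = [12.2²·0.96 + 20.3²·0.83] + 366.537 = 484.921 + 366.537 = 851.458.
Reliability = 851.458 / 927.467 = 0.918.

0.918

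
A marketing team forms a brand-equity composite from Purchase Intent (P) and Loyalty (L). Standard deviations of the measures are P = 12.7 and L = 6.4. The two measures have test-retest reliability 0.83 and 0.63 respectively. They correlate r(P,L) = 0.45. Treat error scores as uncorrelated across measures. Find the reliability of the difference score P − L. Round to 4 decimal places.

0.6702

Var(P−L) = 12.7² + 6.4² − 2·12.7·6.4·0.45 = 202.25 − 73.152 = 129.098.
With uncorrelated errors the cross-covariances are all true-score covariance, so they carry over unchanged; only the diagonal terms shrink to ρᵢσᵢ².
True-score variance = [12.7²·0.83 + 6.4²·0.63] − 73.152 = 159.675 − 73.152 = 86.5235.
Reliability = 86.5235 / 129.098 = 0.6702.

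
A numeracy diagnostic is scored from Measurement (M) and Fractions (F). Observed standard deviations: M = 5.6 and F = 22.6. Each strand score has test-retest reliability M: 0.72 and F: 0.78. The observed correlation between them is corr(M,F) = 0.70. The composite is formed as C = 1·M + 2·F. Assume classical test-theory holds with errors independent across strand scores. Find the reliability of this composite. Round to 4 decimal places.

Var(C) = 5.6² + 2²·22.6² + 2·[2·5.6·22.6·0.70] = 2074.4 + 354.368 = 2428.77.
With uncorrelated errors the cross-covariances are all true-score covariance, so they carry over unchanged; only the diagonal terms shrink to ρᵢσᵢ².
True-score variance = [5.6²·0.72 + 2²·22.6²·0.78] + 354.368 = 1616.15 + 354.368 = 1970.52.
Reliability = 1970.52 / 2428.77 = 0.8113.

0.8113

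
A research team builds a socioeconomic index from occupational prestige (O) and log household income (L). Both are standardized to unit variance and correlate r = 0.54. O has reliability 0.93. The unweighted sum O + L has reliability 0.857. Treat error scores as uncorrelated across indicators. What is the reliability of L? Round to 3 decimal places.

0.630

Var(O+L) = 2 + 2·0.54 = 3.080.
True-score variance = ρ_O + ρ_L + 2·0.54, so 0.857 = (0.93 + ρ_L + 1.08) / 3.080.
ρ_L = 0.857·3.080 − 0.93 − 1.08 = 0.630.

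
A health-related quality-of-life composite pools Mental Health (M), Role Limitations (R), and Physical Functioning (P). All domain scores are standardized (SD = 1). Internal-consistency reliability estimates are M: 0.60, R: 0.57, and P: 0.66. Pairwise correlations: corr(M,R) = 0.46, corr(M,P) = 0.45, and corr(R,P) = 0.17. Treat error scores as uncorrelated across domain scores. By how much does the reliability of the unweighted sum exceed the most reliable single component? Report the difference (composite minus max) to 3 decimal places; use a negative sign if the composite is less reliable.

Var(sum) = 3 + 2.16 = 5.16; true-score variance = 1.83 + 2.16 = 3.99; composite reliability = 0.7733.
Max component reliability = 0.6600.
Difference = 0.7733 − 0.6600 = 0.113.

0.113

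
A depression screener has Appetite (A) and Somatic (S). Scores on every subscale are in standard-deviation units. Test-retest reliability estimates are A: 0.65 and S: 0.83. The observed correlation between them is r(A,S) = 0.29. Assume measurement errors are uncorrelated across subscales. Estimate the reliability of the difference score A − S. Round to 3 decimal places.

0.634

Var(A−S) = 1 + 1 − 2·0.29 = 2 − 0.58 = 1.42.
Under uncorrelated errors the observed covariances equal the true-score covariances, so only the own-variance terms attenuate.
True-score variance = [0.65 + 0.83] − 0.58 = 1.48 − 0.58 = 0.9.
Reliability = 0.9 / 1.42 = 0.634.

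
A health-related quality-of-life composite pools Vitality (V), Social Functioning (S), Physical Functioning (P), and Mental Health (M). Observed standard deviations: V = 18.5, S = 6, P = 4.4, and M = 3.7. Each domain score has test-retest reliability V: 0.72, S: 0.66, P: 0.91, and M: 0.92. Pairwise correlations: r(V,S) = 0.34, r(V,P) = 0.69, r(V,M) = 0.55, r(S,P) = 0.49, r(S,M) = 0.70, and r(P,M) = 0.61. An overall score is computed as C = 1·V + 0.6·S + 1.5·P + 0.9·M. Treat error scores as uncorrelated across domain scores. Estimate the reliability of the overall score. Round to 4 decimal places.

0.8615

Var(C) = 18.5² + 0.6²·6² + 1.5²·4.4² + 0.9²·3.7² + 2·[0.6·18.5·6·0.34 + 1.5·18.5·4.4·0.69 + 0.9·18.5·3.7·0.55 + 0.9·6·4.4·0.49 + 0.54·6·3.7·0.70 + 1.35·4.4·3.7·0.61] = 409.859 + 348.433 = 758.292.
Because errors are independent across components, Cov(Tᵢ,Tⱼ) = Cov(Xᵢ,Xⱼ); the off-diagonal part of the true-score variance is the same as above.
True-score variance = [18.5²·0.72 + 0.6²·6²·0.66 + 1.5²·4.4²·0.91 + 0.9²·3.7²·0.92] + 348.433 = 304.815 + 348.433 = 653.248.
Reliability = 653.248 / 758.292 = 0.8615.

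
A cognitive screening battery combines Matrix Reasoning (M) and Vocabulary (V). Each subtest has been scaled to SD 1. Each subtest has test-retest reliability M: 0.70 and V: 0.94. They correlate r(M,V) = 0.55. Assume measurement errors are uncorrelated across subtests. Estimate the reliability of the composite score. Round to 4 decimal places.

Var(M+V) = 2 + 2·[0.55] = 2 + 1.1 = 3.1.
Under uncorrelated errors the observed covariances equal the true-score covariances, so only the own-variance terms attenuate.
True-score variance = [0.70 + 0.94] + 1.1 = 1.64 + 1.1 = 2.74.
Reliability = 2.74 / 3.1 = 0.8839.

0.8839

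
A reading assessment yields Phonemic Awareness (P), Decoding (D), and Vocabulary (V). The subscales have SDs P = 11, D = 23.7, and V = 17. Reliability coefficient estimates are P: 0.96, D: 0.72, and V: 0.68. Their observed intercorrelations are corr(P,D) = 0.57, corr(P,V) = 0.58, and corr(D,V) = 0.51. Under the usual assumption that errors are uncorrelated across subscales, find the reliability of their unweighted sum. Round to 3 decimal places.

Var(P+D+V) = 11² + 23.7² + 17² + 2·[11·23.7·0.57 + 11·17·0.58 + 23.7·17·0.51] = 971.69 + 925.076 = 1896.77.
With uncorrelated errors the cross-covariances are all true-score covariance, so they carry over unchanged; only the diagonal terms shrink to ρᵢσᵢ².
True-score variance = [11²·0.96 + 23.7²·0.72 + 17²·0.68] + 925.076 = 717.097 + 925.076 = 1642.17.
Reliability = 1642.17 / 1896.77 = 0.866.

0.866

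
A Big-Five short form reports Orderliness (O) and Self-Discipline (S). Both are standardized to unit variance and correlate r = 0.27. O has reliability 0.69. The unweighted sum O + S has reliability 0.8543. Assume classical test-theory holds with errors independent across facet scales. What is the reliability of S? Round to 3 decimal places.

Var(O+S) = 2 + 2·0.27 = 2.540.
True-score variance = ρ_O + ρ_S + 2·0.27, so 0.8543 = (0.69 + ρ_S + 0.54) / 2.540.
ρ_S = 0.8543·2.540 − 0.69 − 0.54 = 0.940.

0.940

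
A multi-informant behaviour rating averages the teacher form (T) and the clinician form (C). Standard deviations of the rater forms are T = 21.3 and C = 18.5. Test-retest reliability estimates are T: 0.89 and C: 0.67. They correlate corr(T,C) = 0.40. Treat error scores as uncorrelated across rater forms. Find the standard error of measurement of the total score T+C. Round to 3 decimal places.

Var(total) = 795.94 + 315.24 = 1111.18.
True-score variance = 633.092 + 315.24 = 948.332, so reliability = 0.8534.
Error variance = 1111.18 − 948.332 = 162.848; SEM = √162.848 = 12.761.

12.761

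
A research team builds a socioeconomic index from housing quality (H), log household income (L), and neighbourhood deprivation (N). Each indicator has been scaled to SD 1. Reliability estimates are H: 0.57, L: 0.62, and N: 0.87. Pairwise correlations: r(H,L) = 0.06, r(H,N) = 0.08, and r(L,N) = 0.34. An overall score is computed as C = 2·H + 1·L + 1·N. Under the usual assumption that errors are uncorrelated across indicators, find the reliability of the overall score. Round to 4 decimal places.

0.6920

Var(C) = 2² + 1 + 1 + 2·[2·0.06 + 2·0.08 + 0.34] = 6 + 1.24 = 7.24.
With uncorrelated errors the cross-covariances are all true-score covariance, so they carry over unchanged; only the diagonal terms shrink to ρᵢσᵢ².
True-score variance = [2²·0.57 + 0.62 + 0.87] + 1.24 = 3.77 + 1.24 = 5.01.
Reliability = 5.01 / 7.24 = 0.6920.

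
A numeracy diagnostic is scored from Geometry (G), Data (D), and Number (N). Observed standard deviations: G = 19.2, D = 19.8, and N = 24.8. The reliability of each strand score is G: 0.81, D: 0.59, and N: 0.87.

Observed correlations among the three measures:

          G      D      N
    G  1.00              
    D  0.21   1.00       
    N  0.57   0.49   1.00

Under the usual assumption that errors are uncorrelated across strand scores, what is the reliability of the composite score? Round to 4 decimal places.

0.8786

Var(G+D+N) = 19.2² + 19.8² + 24.8² + 2·[19.2·19.8·0.21 + 19.2·24.8·0.57 + 19.8·24.8·0.49] = 1375.72 + 1183.71 = 2559.43.
With uncorrelated errors the cross-covariances are all true-score covariance, so they carry over unchanged; only the diagonal terms shrink to ρᵢσᵢ².
True-score variance = [19.2²·0.81 + 19.8²·0.59 + 24.8²·0.87] + 1183.71 = 1064.99 + 1183.71 = 2248.7.
Reliability = 2248.7 / 2559.43 = 0.8786.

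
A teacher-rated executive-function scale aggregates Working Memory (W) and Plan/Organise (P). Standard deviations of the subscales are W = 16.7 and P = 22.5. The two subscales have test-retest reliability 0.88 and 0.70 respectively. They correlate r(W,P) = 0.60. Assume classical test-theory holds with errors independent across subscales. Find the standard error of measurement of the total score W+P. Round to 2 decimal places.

13.61

Var(total) = 785.14 + 450.9 = 1236.04.
True-score variance = 599.798 + 450.9 = 1050.7, so reliability = 0.8501.
Error variance = 1236.04 − 1050.7 = 185.342; SEM = √185.342 = 13.61.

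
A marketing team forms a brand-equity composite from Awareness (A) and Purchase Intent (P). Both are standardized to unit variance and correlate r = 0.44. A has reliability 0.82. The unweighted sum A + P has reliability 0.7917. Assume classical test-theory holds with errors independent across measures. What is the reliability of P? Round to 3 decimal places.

0.580

Var(A+P) = 2 + 2·0.44 = 2.880.
True-score variance = ρ_A + ρ_P + 2·0.44, so 0.7917 = (0.82 + ρ_P + 0.88) / 2.880.
ρ_P = 0.7917·2.880 − 0.82 − 0.88 = 0.580.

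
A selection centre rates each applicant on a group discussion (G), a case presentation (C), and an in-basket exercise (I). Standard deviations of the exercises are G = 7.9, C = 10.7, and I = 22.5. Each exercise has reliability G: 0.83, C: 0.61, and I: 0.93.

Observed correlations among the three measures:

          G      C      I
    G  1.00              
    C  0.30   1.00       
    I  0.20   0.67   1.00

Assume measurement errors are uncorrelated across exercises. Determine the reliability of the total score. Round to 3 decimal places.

0.920

Var(G+C+I) = 7.9² + 10.7² + 22.5² + 2·[7.9·10.7·0.30 + 7.9·22.5·0.20 + 10.7·22.5·0.67] = 683.15 + 444.423 = 1127.57.
Because errors are independent across components, Cov(Tᵢ,Tⱼ) = Cov(Xᵢ,Xⱼ); the off-diagonal part of the true-score variance is the same as above.
True-score variance = [7.9²·0.83 + 10.7²·0.61 + 22.5²·0.93] + 444.423 = 592.452 + 444.423 = 1036.87.
Reliability = 1036.87 / 1127.57 = 0.920.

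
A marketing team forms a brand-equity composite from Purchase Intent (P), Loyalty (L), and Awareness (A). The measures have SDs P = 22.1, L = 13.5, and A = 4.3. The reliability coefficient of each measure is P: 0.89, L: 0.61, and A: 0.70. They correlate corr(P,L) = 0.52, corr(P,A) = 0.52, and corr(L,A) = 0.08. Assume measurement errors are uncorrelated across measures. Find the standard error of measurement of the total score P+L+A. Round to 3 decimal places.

11.417

Var(total) = 689.15 + 418.403 = 1107.55.
True-score variance = 558.8 + 418.403 = 977.204, so reliability = 0.8823.
Error variance = 1107.55 − 977.204 = 130.35; SEM = √130.35 = 11.417.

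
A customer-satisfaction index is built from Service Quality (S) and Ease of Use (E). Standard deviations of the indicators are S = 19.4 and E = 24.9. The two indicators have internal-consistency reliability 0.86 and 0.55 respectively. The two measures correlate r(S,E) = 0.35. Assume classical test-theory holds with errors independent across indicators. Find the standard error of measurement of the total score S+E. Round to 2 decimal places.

Var(total) = 996.37 + 338.142 = 1334.51.
True-score variance = 664.675 + 338.142 = 1002.82, so reliability = 0.7514.
Error variance = 1334.51 − 1002.82 = 331.695; SEM = √331.695 = 18.21.

18.21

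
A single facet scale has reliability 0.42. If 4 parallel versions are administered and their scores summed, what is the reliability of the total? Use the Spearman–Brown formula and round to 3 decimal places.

0.743

ρ_k = kρ / (1 + (k−1)ρ) = 4·0.42 / (1 + 3·0.42) = 1.680 / 2.260 = 0.743.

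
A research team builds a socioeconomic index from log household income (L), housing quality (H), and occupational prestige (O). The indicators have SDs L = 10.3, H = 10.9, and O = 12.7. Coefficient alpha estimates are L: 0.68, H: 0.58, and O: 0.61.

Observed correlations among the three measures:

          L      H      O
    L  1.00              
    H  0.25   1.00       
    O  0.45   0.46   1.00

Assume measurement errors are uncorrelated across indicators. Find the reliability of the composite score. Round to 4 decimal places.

0.7865

Var(L+H+O) = 10.3² + 10.9² + 12.7² + 2·[10.3·10.9·0.25 + 10.3·12.7·0.45 + 10.9·12.7·0.46] = 386.19 + 301.22 = 687.41.
Under uncorrelated errors the observed covariances equal the true-score covariances, so only the own-variance terms attenuate.
True-score variance = [10.3²·0.68 + 10.9²·0.58 + 12.7²·0.61] + 301.22 = 239.438 + 301.22 = 540.658.
Reliability = 540.658 / 687.41 = 0.7865.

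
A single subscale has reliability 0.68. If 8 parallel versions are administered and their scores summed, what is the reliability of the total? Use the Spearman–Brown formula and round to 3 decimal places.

ρ_k = kρ / (1 + (k−1)ρ) = 8·0.68 / (1 + 7·0.68) = 5.440 / 5.760 = 0.944.

0.944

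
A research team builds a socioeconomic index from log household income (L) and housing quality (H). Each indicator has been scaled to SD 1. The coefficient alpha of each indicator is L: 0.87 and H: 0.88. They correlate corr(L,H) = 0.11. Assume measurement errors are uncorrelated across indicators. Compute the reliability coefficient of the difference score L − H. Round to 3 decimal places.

Var(L−H) = 1 + 1 − 2·0.11 = 2 − 0.22 = 1.78.
Because errors are independent across components, Cov(Tᵢ,Tⱼ) = Cov(Xᵢ,Xⱼ); the off-diagonal part of the true-score variance is the same as above.
True-score variance = [0.87 + 0.88] − 0.22 = 1.75 − 0.22 = 1.53.
Reliability = 1.53 / 1.78 = 0.860.

0.860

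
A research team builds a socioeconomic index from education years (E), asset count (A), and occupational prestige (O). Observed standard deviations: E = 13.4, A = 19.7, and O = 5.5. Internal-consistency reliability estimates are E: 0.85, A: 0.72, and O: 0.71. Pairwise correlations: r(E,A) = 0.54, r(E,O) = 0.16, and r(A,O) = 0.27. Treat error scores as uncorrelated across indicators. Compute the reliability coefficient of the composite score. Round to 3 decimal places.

Var(E+A+O) = 13.4² + 19.7² + 5.5² + 2·[13.4·19.7·0.54 + 13.4·5.5·0.16 + 19.7·5.5·0.27] = 597.9 + 367.191 = 965.091.
Because errors are independent across components, Cov(Tᵢ,Tⱼ) = Cov(Xᵢ,Xⱼ); the off-diagonal part of the true-score variance is the same as above.
True-score variance = [13.4²·0.85 + 19.7²·0.72 + 5.5²·0.71] + 367.191 = 453.528 + 367.191 = 820.72.
Reliability = 820.72 / 965.091 = 0.850.

0.850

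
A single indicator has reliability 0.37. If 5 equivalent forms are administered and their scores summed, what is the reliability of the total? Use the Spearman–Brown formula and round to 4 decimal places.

0.7460

ρ_k = kρ / (1 + (k−1)ρ) = 5·0.37 / (1 + 4·0.37) = 1.850 / 2.480 = 0.7460.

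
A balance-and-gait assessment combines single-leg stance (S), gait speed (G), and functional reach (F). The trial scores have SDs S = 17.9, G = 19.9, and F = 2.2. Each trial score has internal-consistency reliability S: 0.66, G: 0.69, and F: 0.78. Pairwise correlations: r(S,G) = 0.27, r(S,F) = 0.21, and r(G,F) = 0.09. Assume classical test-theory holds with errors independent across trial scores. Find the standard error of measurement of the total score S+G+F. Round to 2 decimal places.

Var(total) = 721.26 + 216.773 = 938.033.
True-score variance = 488.493 + 216.773 = 705.266, so reliability = 0.7519.
Error variance = 938.033 − 705.266 = 232.767; SEM = √232.767 = 15.26.

15.26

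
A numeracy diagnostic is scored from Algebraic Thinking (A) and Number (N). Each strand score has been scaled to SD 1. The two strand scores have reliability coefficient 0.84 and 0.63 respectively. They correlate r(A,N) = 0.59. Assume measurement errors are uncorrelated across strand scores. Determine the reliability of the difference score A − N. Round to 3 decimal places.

Var(A−N) = 1 + 1 − 2·0.59 = 2 − 1.18 = 0.82.
Because errors are independent across components, Cov(Tᵢ,Tⱼ) = Cov(Xᵢ,Xⱼ); the off-diagonal part of the true-score variance is the same as above.
True-score variance = [0.84 + 0.63] − 1.18 = 1.47 − 1.18 = 0.29.
Reliability = 0.29 / 0.82 = 0.354.

0.354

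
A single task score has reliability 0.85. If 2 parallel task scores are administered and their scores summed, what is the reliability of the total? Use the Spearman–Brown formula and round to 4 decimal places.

ρ_k = kρ / (1 + (k−1)ρ) = 2·0.85 / (1 + 1·0.85) = 1.700 / 1.850 = 0.9189.

0.9189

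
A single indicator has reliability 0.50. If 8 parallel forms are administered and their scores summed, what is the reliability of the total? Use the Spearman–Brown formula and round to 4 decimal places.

ρ_k = kρ / (1 + (k−1)ρ) = 8·0.50 / (1 + 7·0.50) = 4.000 / 4.500 = 0.8889.

0.8889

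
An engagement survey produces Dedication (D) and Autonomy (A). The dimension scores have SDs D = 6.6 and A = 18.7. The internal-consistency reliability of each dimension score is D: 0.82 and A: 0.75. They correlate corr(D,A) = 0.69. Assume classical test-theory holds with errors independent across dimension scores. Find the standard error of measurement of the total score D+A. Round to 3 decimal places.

Var(total) = 393.25 + 170.32 = 563.57.
True-score variance = 297.987 + 170.32 = 468.306, so reliability = 0.8310.
Error variance = 563.57 − 468.306 = 95.2633; SEM = √95.2633 = 9.760.

9.760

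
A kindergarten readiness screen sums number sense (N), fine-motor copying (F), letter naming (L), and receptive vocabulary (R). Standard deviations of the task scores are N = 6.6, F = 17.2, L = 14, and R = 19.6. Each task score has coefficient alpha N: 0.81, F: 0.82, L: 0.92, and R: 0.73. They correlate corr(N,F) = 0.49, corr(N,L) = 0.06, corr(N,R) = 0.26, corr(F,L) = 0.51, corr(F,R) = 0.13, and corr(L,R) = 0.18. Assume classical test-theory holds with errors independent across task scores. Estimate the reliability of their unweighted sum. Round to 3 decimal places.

Var(N+F+L+R) = 6.6² + 17.2² + 14² + 19.6² + 2·[6.6·17.2·0.49 + 6.6·14·0.06 + 6.6·19.6·0.26 + 17.2·14·0.51 + 17.2·19.6·0.13 + 14·19.6·0.18] = 919.56 + 621.656 = 1541.22.
Because errors are independent across components, Cov(Tᵢ,Tⱼ) = Cov(Xᵢ,Xⱼ); the off-diagonal part of the true-score variance is the same as above.
True-score variance = [6.6²·0.81 + 17.2²·0.82 + 14²·0.92 + 19.6²·0.73] + 621.656 = 738.629 + 621.656 = 1360.29.
Reliability = 1360.29 / 1541.22 = 0.883.

0.883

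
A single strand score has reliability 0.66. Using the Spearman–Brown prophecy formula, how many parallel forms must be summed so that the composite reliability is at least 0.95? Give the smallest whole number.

10

k ≥ ρ*(1−ρ₁)/(ρ₁(1−ρ*)) = 0.95·0.34 / (0.66·0.05) = 9.788.
Smallest integer k = 10.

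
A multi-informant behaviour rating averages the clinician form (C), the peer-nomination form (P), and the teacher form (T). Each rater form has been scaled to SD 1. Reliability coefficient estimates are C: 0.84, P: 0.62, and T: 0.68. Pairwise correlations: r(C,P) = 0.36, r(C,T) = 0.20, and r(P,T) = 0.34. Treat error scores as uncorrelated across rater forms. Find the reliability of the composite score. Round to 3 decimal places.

Var(C+P+T) = 3 + 2·[0.36 + 0.20 + 0.34] = 3 + 1.8 = 4.8.
Because errors are independent across components, Cov(Tᵢ,Tⱼ) = Cov(Xᵢ,Xⱼ); the off-diagonal part of the true-score variance is the same as above.
True-score variance = [0.84 + 0.62 + 0.68] + 1.8 = 2.14 + 1.8 = 3.94.
Reliability = 3.94 / 4.8 = 0.821.

0.821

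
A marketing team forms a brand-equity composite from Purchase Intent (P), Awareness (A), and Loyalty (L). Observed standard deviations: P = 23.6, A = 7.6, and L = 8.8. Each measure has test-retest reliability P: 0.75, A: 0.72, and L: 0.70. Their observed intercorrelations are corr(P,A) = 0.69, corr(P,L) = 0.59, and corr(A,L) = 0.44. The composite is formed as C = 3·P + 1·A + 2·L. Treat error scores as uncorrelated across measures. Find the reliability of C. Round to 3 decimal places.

0.823

Var(C) = 3²·23.6² + 7.6² + 2²·8.8² + 2·[3·23.6·7.6·0.69 + 6·23.6·8.8·0.59 + 2·7.6·8.8·0.44] = 5380.16 + 2330.63 = 7710.79.
Under uncorrelated errors the observed covariances equal the true-score covariances, so only the own-variance terms attenuate.
True-score variance = [3²·23.6²·0.75 + 7.6²·0.72 + 2²·8.8²·0.70] + 2330.63 = 4017.9 + 2330.63 = 6348.53.
Reliability = 6348.53 / 7710.79 = 0.823.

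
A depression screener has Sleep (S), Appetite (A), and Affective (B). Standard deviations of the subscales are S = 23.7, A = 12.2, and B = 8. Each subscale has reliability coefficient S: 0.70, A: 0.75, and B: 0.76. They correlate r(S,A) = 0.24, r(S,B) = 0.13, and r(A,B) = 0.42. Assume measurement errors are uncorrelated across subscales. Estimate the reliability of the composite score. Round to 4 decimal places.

Var(S+A+B) = 23.7² + 12.2² + 8² + 2·[23.7·12.2·0.24 + 23.7·8·0.13 + 12.2·8·0.42] = 774.53 + 270.067 = 1044.6.
Under uncorrelated errors the observed covariances equal the true-score covariances, so only the own-variance terms attenuate.
True-score variance = [23.7²·0.70 + 12.2²·0.75 + 8²·0.76] + 270.067 = 553.453 + 270.067 = 823.52.
Reliability = 823.52 / 1044.6 = 0.7884.

0.7884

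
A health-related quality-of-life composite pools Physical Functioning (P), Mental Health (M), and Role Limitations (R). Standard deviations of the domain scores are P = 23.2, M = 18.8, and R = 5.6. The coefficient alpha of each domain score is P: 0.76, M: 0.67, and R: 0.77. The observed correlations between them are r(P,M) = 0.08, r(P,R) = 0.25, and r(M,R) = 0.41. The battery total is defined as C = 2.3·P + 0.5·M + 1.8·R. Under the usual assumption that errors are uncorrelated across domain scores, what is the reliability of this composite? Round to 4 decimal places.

Var(C) = 2.3²·23.2² + 0.5²·18.8² + 1.8²·5.6² + 2·[1.15·23.2·18.8·0.08 + 4.14·23.2·5.6·0.25 + 0.9·18.8·5.6·0.41] = 3037.26 + 426.884 = 3464.14.
Under uncorrelated errors the observed covariances equal the true-score covariances, so only the own-variance terms attenuate.
True-score variance = [2.3²·23.2²·0.76 + 0.5²·18.8²·0.67 + 1.8²·5.6²·0.77] + 426.884 = 2301.38 + 426.884 = 2728.26.
Reliability = 2728.26 / 3464.14 = 0.7876.

0.7876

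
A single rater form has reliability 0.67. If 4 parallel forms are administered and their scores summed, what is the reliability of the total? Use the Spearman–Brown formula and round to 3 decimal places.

0.890

ρ_k = kρ / (1 + (k−1)ρ) = 4·0.67 / (1 + 3·0.67) = 2.680 / 3.010 = 0.890.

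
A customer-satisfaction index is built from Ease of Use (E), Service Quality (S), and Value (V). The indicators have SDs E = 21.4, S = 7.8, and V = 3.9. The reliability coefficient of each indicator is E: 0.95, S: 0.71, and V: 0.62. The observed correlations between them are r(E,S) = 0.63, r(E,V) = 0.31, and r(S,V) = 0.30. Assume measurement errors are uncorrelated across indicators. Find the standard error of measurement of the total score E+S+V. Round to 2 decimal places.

Var(total) = 534.01 + 280.316 = 814.326.
True-score variance = 487.689 + 280.316 = 768.005, so reliability = 0.9431.
Error variance = 814.326 − 768.005 = 46.3214; SEM = √46.3214 = 6.81.

6.81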